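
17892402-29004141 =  - 11111739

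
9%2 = 1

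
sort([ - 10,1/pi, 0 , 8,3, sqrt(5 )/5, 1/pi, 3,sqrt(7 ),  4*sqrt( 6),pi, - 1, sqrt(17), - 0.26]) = [-10, - 1, - 0.26,0,1/pi, 1/pi,  sqrt(5) /5, sqrt( 7), 3, 3, pi, sqrt(17 ), 8, 4*sqrt(6)]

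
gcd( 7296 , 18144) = 96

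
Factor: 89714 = 2^1*31^1*1447^1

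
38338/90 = 19169/45 = 425.98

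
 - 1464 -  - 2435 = 971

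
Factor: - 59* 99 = -5841 =-3^2*11^1*59^1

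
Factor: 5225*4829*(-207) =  - 5222925675 = -  3^2*5^2*11^2 * 19^1*23^1*439^1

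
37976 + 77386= 115362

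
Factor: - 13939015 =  - 5^1*67^1*41609^1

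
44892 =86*522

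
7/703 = 7/703 =0.01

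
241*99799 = 24051559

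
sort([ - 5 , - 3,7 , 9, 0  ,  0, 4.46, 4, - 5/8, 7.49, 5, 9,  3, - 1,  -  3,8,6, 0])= [ - 5,-3, - 3, - 1,-5/8, 0, 0, 0, 3, 4,  4.46,5, 6, 7, 7.49, 8,9, 9 ] 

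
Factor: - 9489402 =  - 2^1*3^2*13^1*107^1*379^1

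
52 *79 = 4108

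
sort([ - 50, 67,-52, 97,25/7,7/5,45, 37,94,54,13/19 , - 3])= [-52, - 50 , - 3,13/19,7/5,25/7,37,45, 54,67  ,  94, 97 ]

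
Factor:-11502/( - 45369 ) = 18/71 = 2^1*3^2*71^(  -  1)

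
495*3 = 1485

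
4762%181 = 56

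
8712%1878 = 1200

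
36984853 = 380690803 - 343705950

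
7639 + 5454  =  13093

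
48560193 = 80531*603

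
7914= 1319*6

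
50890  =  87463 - 36573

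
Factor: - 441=-3^2*7^2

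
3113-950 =2163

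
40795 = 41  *995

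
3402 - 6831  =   - 3429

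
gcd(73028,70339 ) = 1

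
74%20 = 14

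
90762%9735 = 3147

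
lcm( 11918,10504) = 619736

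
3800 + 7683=11483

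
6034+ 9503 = 15537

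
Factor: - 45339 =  - 3^1*7^1*17^1*127^1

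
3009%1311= 387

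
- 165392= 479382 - 644774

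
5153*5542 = 28557926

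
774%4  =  2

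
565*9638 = 5445470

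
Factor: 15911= 7^1*2273^1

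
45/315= 1/7=0.14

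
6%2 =0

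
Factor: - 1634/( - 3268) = 1/2 = 2^(-1)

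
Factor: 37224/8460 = 22/5 = 2^1*5^( - 1) * 11^1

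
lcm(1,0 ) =0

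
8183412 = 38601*212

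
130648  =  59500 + 71148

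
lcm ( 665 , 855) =5985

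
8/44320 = 1/5540 = 0.00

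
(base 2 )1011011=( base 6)231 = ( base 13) 70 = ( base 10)91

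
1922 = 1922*1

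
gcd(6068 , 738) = 82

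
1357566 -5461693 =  - 4104127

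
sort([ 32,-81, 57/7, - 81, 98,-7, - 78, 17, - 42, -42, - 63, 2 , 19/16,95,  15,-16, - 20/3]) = [ - 81,-81, - 78, - 63,-42, - 42,  -  16, - 7,-20/3, 19/16, 2, 57/7, 15,  17, 32,  95,98 ]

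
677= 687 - 10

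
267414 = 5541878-5274464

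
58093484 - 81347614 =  - 23254130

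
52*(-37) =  -1924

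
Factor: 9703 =31^1*313^1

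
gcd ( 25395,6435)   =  15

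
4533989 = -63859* ( - 71 ) 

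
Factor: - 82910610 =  - 2^1*3^2*5^1 *41^1* 22469^1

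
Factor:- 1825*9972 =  - 2^2*3^2*5^2*73^1*277^1 = -  18198900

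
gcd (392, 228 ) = 4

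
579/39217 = 579/39217 = 0.01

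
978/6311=978/6311 =0.15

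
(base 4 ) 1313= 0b1110111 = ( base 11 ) A9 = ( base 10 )119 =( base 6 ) 315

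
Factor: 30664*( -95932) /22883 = - 2^5 * 7^( - 2) * 29^1 * 467^ ( - 1 ) * 827^1 * 3833^1 = - 2941658848/22883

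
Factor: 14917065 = 3^1*5^1*994471^1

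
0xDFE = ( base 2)110111111110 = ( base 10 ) 3582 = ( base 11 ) 2767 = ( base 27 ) 4oi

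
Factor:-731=-17^1*43^1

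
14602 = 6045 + 8557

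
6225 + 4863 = 11088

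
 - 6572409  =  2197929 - 8770338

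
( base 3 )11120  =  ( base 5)443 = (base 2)1111011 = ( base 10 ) 123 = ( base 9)146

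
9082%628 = 290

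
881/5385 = 881/5385 = 0.16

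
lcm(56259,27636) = 1575252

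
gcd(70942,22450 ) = 898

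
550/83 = 6 + 52/83 = 6.63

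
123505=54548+68957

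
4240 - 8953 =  -4713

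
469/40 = 11 +29/40 =11.72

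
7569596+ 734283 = 8303879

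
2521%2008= 513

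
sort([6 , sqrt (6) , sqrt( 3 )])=[sqrt( 3 ), sqrt( 6 ), 6] 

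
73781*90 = 6640290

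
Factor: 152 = 2^3*19^1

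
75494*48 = 3623712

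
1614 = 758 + 856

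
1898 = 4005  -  2107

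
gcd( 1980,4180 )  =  220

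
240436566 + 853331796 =1093768362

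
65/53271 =65/53271 = 0.00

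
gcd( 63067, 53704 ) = 1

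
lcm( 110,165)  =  330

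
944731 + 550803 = 1495534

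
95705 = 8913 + 86792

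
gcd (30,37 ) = 1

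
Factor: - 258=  - 2^1*3^1*43^1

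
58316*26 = 1516216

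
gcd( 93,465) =93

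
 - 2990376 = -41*72936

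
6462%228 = 78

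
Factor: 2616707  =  2616707^1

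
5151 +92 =5243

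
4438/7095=4438/7095 = 0.63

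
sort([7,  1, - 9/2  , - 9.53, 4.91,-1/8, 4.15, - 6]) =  [-9.53, - 6 ,  -  9/2,- 1/8, 1,4.15, 4.91, 7 ] 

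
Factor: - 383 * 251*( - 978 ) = 94018074 = 2^1*3^1*163^1*251^1  *383^1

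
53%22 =9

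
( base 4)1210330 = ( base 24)b54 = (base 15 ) 1daa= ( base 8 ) 14474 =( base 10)6460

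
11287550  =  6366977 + 4920573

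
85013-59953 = 25060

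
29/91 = 29/91 = 0.32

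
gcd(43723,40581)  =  1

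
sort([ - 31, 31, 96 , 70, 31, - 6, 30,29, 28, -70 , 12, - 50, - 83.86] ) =[-83.86, -70, - 50, - 31,- 6, 12,28, 29,  30,31,31,70,96]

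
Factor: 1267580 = 2^2*5^1 * 61^1*1039^1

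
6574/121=6574/121 = 54.33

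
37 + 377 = 414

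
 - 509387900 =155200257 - 664588157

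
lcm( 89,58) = 5162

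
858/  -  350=- 3 + 96/175  =  - 2.45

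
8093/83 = 97 + 42/83   =  97.51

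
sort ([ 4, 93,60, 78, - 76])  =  [ - 76,4, 60, 78, 93 ]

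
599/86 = 599/86 = 6.97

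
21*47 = 987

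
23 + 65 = 88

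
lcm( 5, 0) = 0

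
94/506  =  47/253  =  0.19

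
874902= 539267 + 335635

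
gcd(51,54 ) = 3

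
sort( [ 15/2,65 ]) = [15/2,65 ] 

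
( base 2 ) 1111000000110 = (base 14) 2B30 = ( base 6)55330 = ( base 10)7686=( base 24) d86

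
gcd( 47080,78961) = 1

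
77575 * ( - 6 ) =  - 465450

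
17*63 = 1071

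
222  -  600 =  - 378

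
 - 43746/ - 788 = 21873/394 = 55.52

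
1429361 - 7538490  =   - 6109129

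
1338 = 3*446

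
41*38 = 1558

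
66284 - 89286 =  - 23002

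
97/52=97/52= 1.87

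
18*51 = 918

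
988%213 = 136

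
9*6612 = 59508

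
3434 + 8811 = 12245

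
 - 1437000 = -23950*60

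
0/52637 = 0 = 0.00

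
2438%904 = 630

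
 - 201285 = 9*( - 22365)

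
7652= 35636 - 27984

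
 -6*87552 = -525312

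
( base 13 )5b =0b1001100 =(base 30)2g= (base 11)6A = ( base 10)76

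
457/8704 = 457/8704 = 0.05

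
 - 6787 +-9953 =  - 16740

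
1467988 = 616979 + 851009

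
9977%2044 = 1801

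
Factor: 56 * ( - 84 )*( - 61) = 2^5 * 3^1 * 7^2*61^1 = 286944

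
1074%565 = 509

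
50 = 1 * 50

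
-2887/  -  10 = 2887/10  =  288.70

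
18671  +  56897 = 75568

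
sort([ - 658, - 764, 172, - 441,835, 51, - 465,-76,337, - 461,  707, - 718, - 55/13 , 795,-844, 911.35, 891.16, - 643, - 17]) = [ - 844, - 764 , - 718, - 658, - 643,  -  465, - 461,  -  441,-76, - 17, - 55/13, 51, 172,337, 707, 795, 835, 891.16, 911.35 ]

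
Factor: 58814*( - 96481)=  - 2^1*7^3*11^1* 179^1 * 4201^1  =  - 5674433534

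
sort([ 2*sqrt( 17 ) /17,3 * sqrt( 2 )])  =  [ 2*sqrt( 17 ) /17, 3*sqrt( 2)]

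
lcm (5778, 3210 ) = 28890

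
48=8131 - 8083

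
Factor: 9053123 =37^1 * 307^1*797^1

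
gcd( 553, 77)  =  7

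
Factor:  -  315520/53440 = -2^1*17^1*29^1 * 167^( - 1 ) = - 986/167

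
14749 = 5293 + 9456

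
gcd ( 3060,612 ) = 612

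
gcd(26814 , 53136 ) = 246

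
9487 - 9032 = 455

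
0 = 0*574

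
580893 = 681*853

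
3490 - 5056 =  - 1566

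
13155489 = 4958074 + 8197415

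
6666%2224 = 2218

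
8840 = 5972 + 2868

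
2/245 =2/245 = 0.01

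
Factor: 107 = 107^1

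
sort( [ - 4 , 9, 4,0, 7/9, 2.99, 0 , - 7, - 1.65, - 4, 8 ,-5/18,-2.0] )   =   [  -  7, - 4,-4, - 2.0,  -  1.65,- 5/18,0, 0, 7/9, 2.99 , 4,8,9]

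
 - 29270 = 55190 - 84460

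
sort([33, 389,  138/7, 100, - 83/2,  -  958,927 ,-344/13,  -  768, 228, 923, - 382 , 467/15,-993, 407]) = [ - 993,-958,  -  768, - 382, - 83/2, -344/13,138/7, 467/15,33,  100, 228, 389,407, 923 , 927]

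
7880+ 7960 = 15840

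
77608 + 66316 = 143924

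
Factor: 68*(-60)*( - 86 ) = 350880= 2^5 * 3^1*5^1 * 17^1 * 43^1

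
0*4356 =0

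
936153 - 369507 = 566646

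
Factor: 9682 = 2^1 * 47^1*103^1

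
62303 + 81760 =144063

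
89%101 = 89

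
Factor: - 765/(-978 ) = 255/326  =  2^( - 1)*3^1*5^1  *  17^1 *163^( - 1) 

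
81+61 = 142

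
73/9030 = 73/9030 = 0.01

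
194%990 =194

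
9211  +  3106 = 12317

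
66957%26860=13237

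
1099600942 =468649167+630951775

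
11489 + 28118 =39607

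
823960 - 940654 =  - 116694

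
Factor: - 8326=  - 2^1*23^1*181^1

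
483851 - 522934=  - 39083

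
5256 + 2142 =7398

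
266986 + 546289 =813275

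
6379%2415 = 1549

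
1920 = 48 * 40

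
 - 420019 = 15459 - 435478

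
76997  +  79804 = 156801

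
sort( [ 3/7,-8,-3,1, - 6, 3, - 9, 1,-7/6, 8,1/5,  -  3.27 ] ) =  [ - 9 , - 8, - 6, - 3.27 , - 3, - 7/6, 1/5,3/7,1, 1, 3, 8 ]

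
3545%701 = 40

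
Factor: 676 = 2^2*13^2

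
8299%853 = 622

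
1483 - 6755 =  - 5272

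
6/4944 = 1/824 = 0.00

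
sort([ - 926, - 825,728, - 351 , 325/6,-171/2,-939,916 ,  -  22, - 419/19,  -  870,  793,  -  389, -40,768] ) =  [ - 939,-926, - 870,  -  825, - 389, - 351,-171/2, - 40, -419/19, - 22, 325/6,  728,  768,793, 916]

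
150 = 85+65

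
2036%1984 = 52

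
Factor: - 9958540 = -2^2*5^1*23^1*21649^1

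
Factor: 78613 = 127^1 * 619^1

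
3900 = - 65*( - 60)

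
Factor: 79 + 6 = 5^1*17^1 = 85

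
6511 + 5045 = 11556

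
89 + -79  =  10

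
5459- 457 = 5002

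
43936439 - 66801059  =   -22864620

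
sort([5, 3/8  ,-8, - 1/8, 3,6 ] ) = [-8, - 1/8, 3/8 , 3,5, 6] 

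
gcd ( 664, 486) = 2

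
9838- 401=9437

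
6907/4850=6907/4850  =  1.42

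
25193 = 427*59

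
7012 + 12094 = 19106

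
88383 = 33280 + 55103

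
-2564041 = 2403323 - 4967364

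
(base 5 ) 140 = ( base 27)1i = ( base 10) 45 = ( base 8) 55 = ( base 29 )1g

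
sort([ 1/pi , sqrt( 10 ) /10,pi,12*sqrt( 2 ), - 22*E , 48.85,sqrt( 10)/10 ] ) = [ - 22*E, sqrt( 10)/10, sqrt( 10) /10,1/pi,pi,12*sqrt(2), 48.85]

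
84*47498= 3989832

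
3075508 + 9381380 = 12456888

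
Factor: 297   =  3^3 * 11^1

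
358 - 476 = -118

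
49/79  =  49/79= 0.62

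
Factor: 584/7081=2^3 * 97^( - 1 ) = 8/97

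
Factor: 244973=23^1*10651^1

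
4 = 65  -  61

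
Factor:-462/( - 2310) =1/5 = 5^ ( - 1)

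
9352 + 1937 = 11289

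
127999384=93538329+34461055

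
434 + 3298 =3732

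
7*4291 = 30037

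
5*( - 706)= - 3530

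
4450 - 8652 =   -  4202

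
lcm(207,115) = 1035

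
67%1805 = 67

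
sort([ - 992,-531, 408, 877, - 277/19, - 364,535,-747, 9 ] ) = [-992, - 747,-531, - 364, - 277/19,9, 408, 535, 877]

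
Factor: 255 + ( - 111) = 144 = 2^4*3^2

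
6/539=6/539 = 0.01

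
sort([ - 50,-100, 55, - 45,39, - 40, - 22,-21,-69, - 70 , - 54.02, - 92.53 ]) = [ - 100,  -  92.53, - 70,-69,  -  54.02, - 50, - 45, - 40,- 22, - 21,39, 55 ]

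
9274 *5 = 46370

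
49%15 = 4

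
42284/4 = 10571 =10571.00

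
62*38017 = 2357054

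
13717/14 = 979  +  11/14 = 979.79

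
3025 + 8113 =11138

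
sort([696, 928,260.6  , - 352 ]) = [ - 352 , 260.6, 696,928 ]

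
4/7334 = 2/3667  =  0.00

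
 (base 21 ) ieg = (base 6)102104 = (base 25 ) D4N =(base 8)20070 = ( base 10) 8248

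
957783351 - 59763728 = 898019623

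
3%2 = 1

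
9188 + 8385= 17573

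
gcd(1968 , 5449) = 1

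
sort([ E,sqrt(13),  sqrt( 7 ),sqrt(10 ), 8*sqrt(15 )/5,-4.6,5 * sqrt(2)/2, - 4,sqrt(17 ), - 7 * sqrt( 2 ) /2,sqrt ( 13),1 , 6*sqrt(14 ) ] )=[-7 * sqrt(2 ) /2 , - 4.6, - 4,1 , sqrt (7 ),E,sqrt( 10 ), 5*sqrt(2) /2, sqrt( 13 ),  sqrt( 13 ), sqrt(17), 8 * sqrt(15) /5, 6*sqrt(14) ]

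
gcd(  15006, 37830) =6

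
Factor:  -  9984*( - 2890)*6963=200908730880 = 2^9*3^2*5^1*11^1*13^1*17^2*211^1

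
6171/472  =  6171/472 = 13.07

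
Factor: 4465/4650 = 893/930=2^(-1 )*3^( - 1)*5^(-1)*19^1*31^( - 1)*47^1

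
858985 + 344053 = 1203038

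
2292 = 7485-5193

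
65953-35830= 30123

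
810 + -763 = 47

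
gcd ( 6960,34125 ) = 15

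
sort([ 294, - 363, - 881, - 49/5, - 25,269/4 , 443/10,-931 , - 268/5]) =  [ - 931, - 881, - 363, - 268/5, - 25, - 49/5, 443/10,269/4,294 ] 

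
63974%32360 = 31614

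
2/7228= 1/3614= 0.00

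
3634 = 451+3183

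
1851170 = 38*48715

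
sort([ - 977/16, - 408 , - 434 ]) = [ - 434, - 408,-977/16 ]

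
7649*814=6226286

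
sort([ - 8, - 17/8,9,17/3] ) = [ - 8, - 17/8,17/3,9]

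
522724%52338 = 51682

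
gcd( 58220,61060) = 1420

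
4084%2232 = 1852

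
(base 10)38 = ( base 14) 2a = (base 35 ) 13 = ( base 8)46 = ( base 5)123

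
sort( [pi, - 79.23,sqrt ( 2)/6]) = [  -  79.23, sqrt(2) /6,pi]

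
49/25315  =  49/25315 = 0.00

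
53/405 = 53/405 = 0.13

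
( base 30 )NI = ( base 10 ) 708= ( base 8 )1304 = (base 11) 594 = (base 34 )ks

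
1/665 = 1/665 = 0.00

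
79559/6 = 13259 + 5/6=13259.83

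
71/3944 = 71/3944 =0.02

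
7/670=7/670= 0.01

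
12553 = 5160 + 7393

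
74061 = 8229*9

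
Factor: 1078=2^1 *7^2*11^1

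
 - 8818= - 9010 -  - 192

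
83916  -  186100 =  - 102184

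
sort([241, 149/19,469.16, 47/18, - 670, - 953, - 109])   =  [ - 953, - 670, - 109, 47/18,  149/19, 241, 469.16]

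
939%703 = 236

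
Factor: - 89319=-3^1*19^1*1567^1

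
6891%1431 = 1167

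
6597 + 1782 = 8379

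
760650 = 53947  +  706703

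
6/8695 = 6/8695=0.00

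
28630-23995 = 4635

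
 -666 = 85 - 751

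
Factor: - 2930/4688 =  - 2^(-3)*5^1 =- 5/8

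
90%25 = 15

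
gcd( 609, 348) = 87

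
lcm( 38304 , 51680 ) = 3255840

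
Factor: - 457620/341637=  - 580/433=- 2^2*5^1*29^1*433^( - 1 ) 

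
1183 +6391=7574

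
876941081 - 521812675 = 355128406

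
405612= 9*45068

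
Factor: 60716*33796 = 2^4 * 7^1*17^1* 43^1*71^1*  353^1 = 2051957936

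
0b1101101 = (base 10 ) 109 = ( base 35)34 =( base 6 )301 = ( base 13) 85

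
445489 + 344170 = 789659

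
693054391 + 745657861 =1438712252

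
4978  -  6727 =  - 1749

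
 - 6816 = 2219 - 9035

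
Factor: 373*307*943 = 23^1 *41^1*307^1*373^1 = 107983873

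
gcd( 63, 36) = 9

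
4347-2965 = 1382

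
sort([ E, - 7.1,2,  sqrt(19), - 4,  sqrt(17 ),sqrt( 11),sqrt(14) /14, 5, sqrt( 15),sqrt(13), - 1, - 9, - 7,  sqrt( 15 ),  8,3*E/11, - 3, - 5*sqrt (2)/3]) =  [ - 9, - 7.1,- 7, - 4,- 3,-5*sqrt(2) /3,-1,sqrt ( 14)/14,3 * E/11,2,E,  sqrt( 11 ),sqrt( 13),sqrt(15 ),sqrt(15),sqrt(17), sqrt (19 ),5, 8]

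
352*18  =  6336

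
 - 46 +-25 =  - 71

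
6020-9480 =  - 3460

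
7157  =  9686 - 2529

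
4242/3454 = 2121/1727= 1.23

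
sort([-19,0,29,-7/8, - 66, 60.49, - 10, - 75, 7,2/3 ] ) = [- 75, - 66, - 19,  -  10, - 7/8,0, 2/3,7, 29,  60.49]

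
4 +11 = 15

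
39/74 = 39/74 = 0.53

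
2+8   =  10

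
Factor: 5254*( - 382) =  - 2007028 = - 2^2*37^1*71^1*191^1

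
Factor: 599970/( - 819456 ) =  - 2^( - 7)*5^1*7^1*11^( - 1)*97^ (-1 )*2857^1=-99995/136576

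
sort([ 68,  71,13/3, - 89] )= [ - 89, 13/3,  68 , 71 ]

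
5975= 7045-1070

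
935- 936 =  -  1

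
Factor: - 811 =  - 811^1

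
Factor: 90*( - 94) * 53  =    -  448380 = - 2^2*3^2*5^1*47^1*53^1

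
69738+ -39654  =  30084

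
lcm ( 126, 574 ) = 5166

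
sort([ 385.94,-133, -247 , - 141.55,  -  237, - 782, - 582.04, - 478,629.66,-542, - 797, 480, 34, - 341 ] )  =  [-797, -782,-582.04,  -  542, - 478,-341 , -247, - 237,-141.55, - 133,34, 385.94, 480,629.66 ] 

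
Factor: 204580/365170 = 386/689= 2^1*13^( -1 )*53^( - 1) *193^1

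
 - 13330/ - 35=380+6/7 = 380.86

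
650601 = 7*92943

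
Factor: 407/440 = 37/40 = 2^( - 3)*5^(-1)  *  37^1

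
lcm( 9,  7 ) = 63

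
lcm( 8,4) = 8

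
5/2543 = 5/2543 = 0.00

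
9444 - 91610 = - 82166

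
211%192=19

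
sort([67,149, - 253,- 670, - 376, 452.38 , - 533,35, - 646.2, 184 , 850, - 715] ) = [ - 715, - 670 ,-646.2, - 533, - 376, -253,35,67,149,184 , 452.38,850] 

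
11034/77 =143 + 23/77 = 143.30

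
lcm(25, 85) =425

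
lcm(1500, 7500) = 7500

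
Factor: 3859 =17^1*227^1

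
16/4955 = 16/4955  =  0.00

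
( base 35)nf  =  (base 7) 2251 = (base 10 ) 820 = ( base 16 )334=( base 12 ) 584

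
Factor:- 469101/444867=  -257^( -1) * 271^1 =- 271/257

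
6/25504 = 3/12752 = 0.00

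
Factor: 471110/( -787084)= - 2^(  -  1 )*5^1 * 47111^1*196771^(-1 )= - 235555/393542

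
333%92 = 57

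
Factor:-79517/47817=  - 3^( - 3 )* 7^( - 1)*11^(-1 )*23^( - 1 )*131^1*607^1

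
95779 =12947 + 82832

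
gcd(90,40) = 10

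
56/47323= 56/47323 = 0.00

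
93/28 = 3 + 9/28=3.32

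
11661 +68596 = 80257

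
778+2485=3263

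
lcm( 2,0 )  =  0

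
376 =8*47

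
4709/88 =4709/88 = 53.51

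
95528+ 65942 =161470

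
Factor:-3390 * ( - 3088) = 10468320 = 2^5 * 3^1*5^1*113^1*193^1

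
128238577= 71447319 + 56791258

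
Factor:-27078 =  - 2^1  *3^1*4513^1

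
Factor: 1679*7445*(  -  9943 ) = - 124289041165 =- 5^1*23^1*61^1*73^1*163^1*1489^1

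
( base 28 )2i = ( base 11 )68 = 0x4A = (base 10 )74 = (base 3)2202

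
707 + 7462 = 8169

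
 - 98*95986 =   -  9406628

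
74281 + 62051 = 136332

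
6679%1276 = 299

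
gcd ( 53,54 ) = 1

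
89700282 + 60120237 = 149820519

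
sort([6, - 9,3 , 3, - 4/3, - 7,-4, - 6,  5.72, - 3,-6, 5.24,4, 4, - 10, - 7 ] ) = [  -  10, - 9,- 7, -7, - 6,- 6,  -  4, - 3, - 4/3,3,3, 4, 4, 5.24,  5.72, 6 ]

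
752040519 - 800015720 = - 47975201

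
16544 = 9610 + 6934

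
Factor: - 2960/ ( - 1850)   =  2^3* 5^ (-1) =8/5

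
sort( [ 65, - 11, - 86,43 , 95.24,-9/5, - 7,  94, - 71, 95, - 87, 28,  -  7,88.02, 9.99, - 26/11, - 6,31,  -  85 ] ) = [-87, - 86, - 85, - 71,-11, - 7, - 7 , - 6, - 26/11, - 9/5, 9.99,  28, 31, 43,  65,88.02,  94,95,  95.24]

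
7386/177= 41 + 43/59 = 41.73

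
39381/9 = 13127/3 = 4375.67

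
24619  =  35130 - 10511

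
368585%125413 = 117759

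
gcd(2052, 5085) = 9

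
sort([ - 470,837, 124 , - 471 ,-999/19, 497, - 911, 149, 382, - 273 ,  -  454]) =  [ - 911, - 471 , - 470, - 454, - 273,-999/19,124, 149, 382, 497,837]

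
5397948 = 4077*1324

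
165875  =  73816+92059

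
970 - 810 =160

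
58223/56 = 1039+39/56 = 1039.70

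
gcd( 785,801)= 1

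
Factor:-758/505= - 2^1*5^( - 1)*101^( - 1 )*379^1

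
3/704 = 3/704 = 0.00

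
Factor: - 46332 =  - 2^2*3^4 * 11^1*13^1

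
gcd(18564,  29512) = 476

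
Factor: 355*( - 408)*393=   -  56922120 =- 2^3*3^2*5^1* 17^1*71^1*131^1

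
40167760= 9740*4124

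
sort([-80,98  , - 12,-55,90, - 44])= [- 80, - 55,  -  44, - 12,90 , 98 ] 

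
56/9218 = 28/4609 = 0.01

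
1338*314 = 420132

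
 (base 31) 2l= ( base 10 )83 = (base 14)5D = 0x53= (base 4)1103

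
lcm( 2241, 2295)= 190485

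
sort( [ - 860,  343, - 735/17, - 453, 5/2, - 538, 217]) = [ - 860 ,-538,  -  453,  -  735/17 , 5/2,217,343] 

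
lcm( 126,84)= 252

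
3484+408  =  3892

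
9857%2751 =1604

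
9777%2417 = 109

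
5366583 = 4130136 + 1236447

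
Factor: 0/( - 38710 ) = 0=0^1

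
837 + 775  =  1612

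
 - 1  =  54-55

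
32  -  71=- 39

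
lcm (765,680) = 6120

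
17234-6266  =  10968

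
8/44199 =8/44199   =  0.00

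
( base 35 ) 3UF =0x1284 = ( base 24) 85C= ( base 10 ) 4740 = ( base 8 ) 11204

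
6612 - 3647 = 2965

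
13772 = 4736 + 9036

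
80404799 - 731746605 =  - 651341806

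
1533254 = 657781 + 875473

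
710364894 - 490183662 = 220181232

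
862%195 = 82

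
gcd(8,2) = 2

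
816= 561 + 255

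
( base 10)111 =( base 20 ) 5B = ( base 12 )93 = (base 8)157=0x6F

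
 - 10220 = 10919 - 21139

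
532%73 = 21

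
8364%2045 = 184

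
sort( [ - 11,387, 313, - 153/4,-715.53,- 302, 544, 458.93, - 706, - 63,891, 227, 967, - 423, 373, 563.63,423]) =[ - 715.53, - 706, - 423,  -  302 , - 63, - 153/4, - 11,227, 313 , 373, 387, 423, 458.93,  544, 563.63, 891,967]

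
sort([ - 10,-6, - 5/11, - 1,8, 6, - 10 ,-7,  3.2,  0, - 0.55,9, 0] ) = [ - 10, - 10, -7,-6, - 1,-0.55, - 5/11,  0,0, 3.2,6, 8,9] 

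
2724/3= 908 =908.00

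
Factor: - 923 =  - 13^1*71^1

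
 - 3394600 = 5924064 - 9318664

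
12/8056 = 3/2014=0.00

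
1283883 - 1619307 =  - 335424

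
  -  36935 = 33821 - 70756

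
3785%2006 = 1779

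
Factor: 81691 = 151^1*541^1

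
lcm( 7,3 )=21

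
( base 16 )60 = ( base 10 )96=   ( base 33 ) 2U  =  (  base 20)4G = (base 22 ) 48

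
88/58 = 44/29 =1.52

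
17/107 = 17/107 = 0.16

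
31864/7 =4552 = 4552.00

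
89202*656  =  58516512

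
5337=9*593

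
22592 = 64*353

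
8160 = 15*544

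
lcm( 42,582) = 4074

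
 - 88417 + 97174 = 8757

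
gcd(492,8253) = 3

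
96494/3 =96494/3 = 32164.67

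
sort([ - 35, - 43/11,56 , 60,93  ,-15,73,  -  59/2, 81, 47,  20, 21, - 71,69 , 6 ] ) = [ -71, - 35, - 59/2 , - 15,  -  43/11,  6,20,  21, 47, 56,60,  69, 73,81,  93 ]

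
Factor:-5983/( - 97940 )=2^ ( -2 )*5^( - 1)*31^1*59^( - 1)*83^(-1 ) *193^1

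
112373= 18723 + 93650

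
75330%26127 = 23076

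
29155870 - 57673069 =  - 28517199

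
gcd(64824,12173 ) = 37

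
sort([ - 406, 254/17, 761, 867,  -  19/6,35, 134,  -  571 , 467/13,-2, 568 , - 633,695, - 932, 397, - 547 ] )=[ - 932, -633, - 571, - 547,-406,- 19/6,-2,254/17, 35, 467/13, 134,397,568, 695,761, 867] 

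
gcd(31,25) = 1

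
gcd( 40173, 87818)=1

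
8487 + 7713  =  16200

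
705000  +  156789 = 861789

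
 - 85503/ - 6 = 28501/2 =14250.50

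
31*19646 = 609026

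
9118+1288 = 10406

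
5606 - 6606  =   - 1000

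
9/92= 9/92=0.10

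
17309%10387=6922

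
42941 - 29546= 13395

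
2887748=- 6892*( - 419)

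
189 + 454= 643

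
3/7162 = 3/7162 = 0.00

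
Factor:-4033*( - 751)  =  37^1*109^1*751^1 = 3028783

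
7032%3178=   676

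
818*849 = 694482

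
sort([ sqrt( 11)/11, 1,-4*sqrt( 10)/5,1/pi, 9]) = [ - 4*sqrt( 10) /5,sqrt( 11)/11, 1/pi, 1, 9 ]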